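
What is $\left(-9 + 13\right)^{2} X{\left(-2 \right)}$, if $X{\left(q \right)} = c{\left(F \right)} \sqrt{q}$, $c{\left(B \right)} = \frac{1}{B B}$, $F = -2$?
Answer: $4 i \sqrt{2} \approx 5.6569 i$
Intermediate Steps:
$c{\left(B \right)} = \frac{1}{B^{2}}$
$X{\left(q \right)} = \frac{\sqrt{q}}{4}$
$\left(-9 + 13\right)^{2} X{\left(-2 \right)} = \left(-9 + 13\right)^{2} \frac{\sqrt{-2}}{4} = 4^{2} \frac{i \sqrt{2}}{4} = 16 \frac{i \sqrt{2}}{4} = 4 i \sqrt{2}$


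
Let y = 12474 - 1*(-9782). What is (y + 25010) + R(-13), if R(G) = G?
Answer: 47253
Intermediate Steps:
y = 22256 (y = 12474 + 9782 = 22256)
(y + 25010) + R(-13) = (22256 + 25010) - 13 = 47266 - 13 = 47253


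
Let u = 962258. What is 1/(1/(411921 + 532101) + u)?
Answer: 944022/908392721677 ≈ 1.0392e-6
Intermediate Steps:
1/(1/(411921 + 532101) + u) = 1/(1/(411921 + 532101) + 962258) = 1/(1/944022 + 962258) = 1/(908392721677/944022) = 944022/908392721677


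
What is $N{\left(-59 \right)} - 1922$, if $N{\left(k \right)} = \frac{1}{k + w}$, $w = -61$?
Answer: $- \frac{230641}{120} \approx -1922.0$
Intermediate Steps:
$N{\left(k \right)} = \frac{1}{-61 + k}$ ($N{\left(k \right)} = \frac{1}{k - 61} = \frac{1}{-61 + k}$)
$N{\left(-59 \right)} - 1922 = \frac{1}{-61 - 59} - 1922 = \frac{1}{-120} - 1922 = - \frac{1}{120} - 1922 = - \frac{230641}{120}$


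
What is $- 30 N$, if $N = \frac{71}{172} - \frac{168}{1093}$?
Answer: $- \frac{730605}{93998} \approx -7.7726$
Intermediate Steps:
$N = \frac{48707}{187996}$ ($N = 71 \cdot \frac{1}{172} - \frac{168}{1093} = \frac{71}{172} - \frac{168}{1093} = \frac{48707}{187996} \approx 0.25909$)
$- 30 N = \left(-30\right) \frac{48707}{187996} = - \frac{730605}{93998}$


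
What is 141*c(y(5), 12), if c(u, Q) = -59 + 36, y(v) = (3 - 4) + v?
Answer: -3243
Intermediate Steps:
y(v) = -1 + v
c(u, Q) = -23
141*c(y(5), 12) = 141*(-23) = -3243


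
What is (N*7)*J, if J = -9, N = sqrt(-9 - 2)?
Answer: -63*I*sqrt(11) ≈ -208.95*I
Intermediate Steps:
N = I*sqrt(11) (N = sqrt(-11) = I*sqrt(11) ≈ 3.3166*I)
(N*7)*J = ((I*sqrt(11))*7)*(-9) = (7*I*sqrt(11))*(-9) = -63*I*sqrt(11)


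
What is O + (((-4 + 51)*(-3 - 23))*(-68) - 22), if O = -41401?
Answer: 41673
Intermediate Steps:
O + (((-4 + 51)*(-3 - 23))*(-68) - 22) = -41401 + (((-4 + 51)*(-3 - 23))*(-68) - 22) = -41401 + ((47*(-26))*(-68) - 22) = -41401 + (-1222*(-68) - 22) = -41401 + (83096 - 22) = -41401 + 83074 = 41673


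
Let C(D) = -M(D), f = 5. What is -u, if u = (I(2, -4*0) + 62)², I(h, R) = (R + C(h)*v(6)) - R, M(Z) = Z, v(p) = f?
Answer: -2704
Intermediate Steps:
v(p) = 5
C(D) = -D
I(h, R) = -5*h (I(h, R) = (R - h*5) - R = (R - 5*h) - R = -5*h)
u = 2704 (u = (-5*2 + 62)² = (-10 + 62)² = 52² = 2704)
-u = -1*2704 = -2704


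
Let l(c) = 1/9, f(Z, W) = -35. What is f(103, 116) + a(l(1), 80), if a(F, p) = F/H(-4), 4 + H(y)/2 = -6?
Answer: -6301/180 ≈ -35.006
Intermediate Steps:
H(y) = -20 (H(y) = -8 + 2*(-6) = -8 - 12 = -20)
l(c) = 1/9
a(F, p) = -F/20 (a(F, p) = F/(-20) = F*(-1/20) = -F/20)
f(103, 116) + a(l(1), 80) = -35 - 1/20*1/9 = -35 - 1/180 = -6301/180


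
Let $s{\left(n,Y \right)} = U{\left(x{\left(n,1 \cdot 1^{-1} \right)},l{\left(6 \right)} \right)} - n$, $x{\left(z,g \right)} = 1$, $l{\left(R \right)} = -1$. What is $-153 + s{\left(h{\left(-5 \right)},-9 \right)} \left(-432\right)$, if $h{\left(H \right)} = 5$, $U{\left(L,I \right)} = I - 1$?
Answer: $2871$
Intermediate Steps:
$U{\left(L,I \right)} = -1 + I$
$s{\left(n,Y \right)} = -2 - n$ ($s{\left(n,Y \right)} = \left(-1 - 1\right) - n = -2 - n$)
$-153 + s{\left(h{\left(-5 \right)},-9 \right)} \left(-432\right) = -153 + \left(-2 - 5\right) \left(-432\right) = -153 - -3024 = -153 + 3024 = 2871$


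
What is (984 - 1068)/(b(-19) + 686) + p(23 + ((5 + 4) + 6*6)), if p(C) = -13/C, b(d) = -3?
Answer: -14591/46444 ≈ -0.31416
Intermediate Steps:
(984 - 1068)/(b(-19) + 686) + p(23 + ((5 + 4) + 6*6)) = (984 - 1068)/(-3 + 686) - 13/(23 + ((5 + 4) + 6*6)) = -84/683 - 13/(23 + (9 + 36)) = -84*1/683 - 13/(23 + 45) = -84/683 - 13/68 = -14591/46444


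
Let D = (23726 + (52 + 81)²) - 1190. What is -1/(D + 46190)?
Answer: -1/86415 ≈ -1.1572e-5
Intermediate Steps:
D = 40225 (D = (23726 + 133²) - 1190 = (23726 + 17689) - 1190 = 41415 - 1190 = 40225)
-1/(D + 46190) = -1/(40225 + 46190) = -1/86415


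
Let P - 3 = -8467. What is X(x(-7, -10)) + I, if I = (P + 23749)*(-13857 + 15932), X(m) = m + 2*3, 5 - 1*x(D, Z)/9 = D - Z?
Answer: 31716399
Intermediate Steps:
P = -8464 (P = 3 - 8467 = -8464)
x(D, Z) = 45 - 9*D + 9*Z (x(D, Z) = 45 - 9*(D - Z) = 45 + (-9*D + 9*Z) = 45 - 9*D + 9*Z)
X(m) = 6 + m (X(m) = m + 6 = 6 + m)
I = 31716375 (I = (-8464 + 23749)*(-13857 + 15932) = 15285*2075 = 31716375)
X(x(-7, -10)) + I = (6 + (45 - 9*(-7) + 9*(-10))) + 31716375 = (6 + (45 + 63 - 90)) + 31716375 = (6 + 18) + 31716375 = 24 + 31716375 = 31716399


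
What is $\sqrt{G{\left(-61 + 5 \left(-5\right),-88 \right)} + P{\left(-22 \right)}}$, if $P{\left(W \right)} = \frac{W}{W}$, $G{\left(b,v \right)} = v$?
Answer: $i \sqrt{87} \approx 9.3274 i$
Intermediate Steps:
$P{\left(W \right)} = 1$
$\sqrt{G{\left(-61 + 5 \left(-5\right),-88 \right)} + P{\left(-22 \right)}} = \sqrt{-88 + 1} = \sqrt{-87} = i \sqrt{87}$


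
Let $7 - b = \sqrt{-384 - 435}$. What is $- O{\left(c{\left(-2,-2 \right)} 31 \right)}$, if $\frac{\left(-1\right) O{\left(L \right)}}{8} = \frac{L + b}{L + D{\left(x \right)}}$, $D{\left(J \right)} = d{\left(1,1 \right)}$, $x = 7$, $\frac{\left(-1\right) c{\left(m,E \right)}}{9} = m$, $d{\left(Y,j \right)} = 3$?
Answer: $\frac{4520}{561} - \frac{8 i \sqrt{91}}{187} \approx 8.057 - 0.4081 i$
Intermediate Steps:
$c{\left(m,E \right)} = - 9 m$
$D{\left(J \right)} = 3$
$b = 7 - 3 i \sqrt{91}$ ($b = 7 - \sqrt{-384 - 435} = 7 - \sqrt{-819} = 7 - 3 i \sqrt{91} \approx 7.0 - 28.618 i$)
$O{\left(L \right)} = - \frac{8 \left(7 + L - 3 i \sqrt{91}\right)}{3 + L}$ ($O{\left(L \right)} = - 8 \frac{L + \left(7 - 3 i \sqrt{91}\right)}{L + 3} = - 8 \frac{7 + L - 3 i \sqrt{91}}{3 + L} = - \frac{8 \left(7 + L - 3 i \sqrt{91}\right)}{3 + L}$)
$- O{\left(c{\left(-2,-2 \right)} 31 \right)} = - \frac{8 \left(-7 - \left(-9\right) \left(-2\right) 31 + 3 i \sqrt{91}\right)}{3 + \left(-9\right) \left(-2\right) 31} = - \frac{8 \left(-7 - 18 \cdot 31 + 3 i \sqrt{91}\right)}{3 + 18 \cdot 31} = - \frac{8 \left(-7 - 558 + 3 i \sqrt{91}\right)}{3 + 558} = - \frac{8 \left(-7 - 558 + 3 i \sqrt{91}\right)}{561} = - \frac{8 \left(-565 + 3 i \sqrt{91}\right)}{561} = - (- \frac{4520}{561} + \frac{8 i \sqrt{91}}{187}) = \frac{4520}{561} - \frac{8 i \sqrt{91}}{187}$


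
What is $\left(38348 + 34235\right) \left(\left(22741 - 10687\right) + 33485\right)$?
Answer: $3305357237$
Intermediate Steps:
$\left(38348 + 34235\right) \left(\left(22741 - 10687\right) + 33485\right) = 72583 \left(\left(22741 - 10687\right) + 33485\right) = 72583 \left(12054 + 33485\right) = 72583 \cdot 45539 = 3305357237$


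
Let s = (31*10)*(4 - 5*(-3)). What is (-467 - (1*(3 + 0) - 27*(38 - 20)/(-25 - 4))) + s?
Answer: 156694/29 ≈ 5403.2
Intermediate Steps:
s = 5890 (s = 310*(4 + 15) = 310*19 = 5890)
(-467 - (1*(3 + 0) - 27*(38 - 20)/(-25 - 4))) + s = (-467 - (1*(3 + 0) - 27*(38 - 20)/(-25 - 4))) + 5890 = (-467 - (1*3 - 486/(-29))) + 5890 = (-467 - (3 - 486*(-1)/29)) + 5890 = (-467 - (3 - 27*(-18/29))) + 5890 = (-467 - (3 + 486/29)) + 5890 = (-467 - 1*573/29) + 5890 = (-467 - 573/29) + 5890 = -14116/29 + 5890 = 156694/29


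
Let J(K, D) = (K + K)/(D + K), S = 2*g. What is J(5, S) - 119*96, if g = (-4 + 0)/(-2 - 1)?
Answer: -262722/23 ≈ -11423.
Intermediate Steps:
g = 4/3 (g = -4/(-3) = -4*(-⅓) = 4/3 ≈ 1.3333)
S = 8/3 (S = 2*(4/3) = 8/3 ≈ 2.6667)
J(K, D) = 2*K/(D + K) (J(K, D) = (2*K)/(D + K) = 2*K/(D + K))
J(5, S) - 119*96 = 2*5/(8/3 + 5) - 119*96 = 2*5/(23/3) - 11424 = 2*5*(3/23) - 11424 = 30/23 - 11424 = -262722/23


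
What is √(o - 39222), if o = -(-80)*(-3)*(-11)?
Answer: I*√36582 ≈ 191.26*I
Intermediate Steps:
o = 2640 (o = -16*15*(-11) = -240*(-11) = 2640)
√(o - 39222) = √(2640 - 39222) = √(-36582) = I*√36582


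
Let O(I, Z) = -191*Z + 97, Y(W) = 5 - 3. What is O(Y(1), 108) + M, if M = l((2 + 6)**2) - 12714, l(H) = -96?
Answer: -33341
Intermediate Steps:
Y(W) = 2
O(I, Z) = 97 - 191*Z
M = -12810 (M = -96 - 12714 = -12810)
O(Y(1), 108) + M = (97 - 191*108) - 12810 = (97 - 20628) - 12810 = -20531 - 12810 = -33341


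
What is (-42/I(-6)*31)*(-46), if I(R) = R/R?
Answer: 59892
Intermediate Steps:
I(R) = 1
(-42/I(-6)*31)*(-46) = (-42/1*31)*(-46) = (-42*1*31)*(-46) = -42*31*(-46) = -1302*(-46) = 59892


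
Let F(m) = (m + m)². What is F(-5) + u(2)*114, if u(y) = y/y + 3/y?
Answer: 385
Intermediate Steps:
u(y) = 1 + 3/y
F(m) = 4*m² (F(m) = (2*m)² = 4*m²)
F(-5) + u(2)*114 = 4*(-5)² + ((3 + 2)/2)*114 = 4*25 + ((½)*5)*114 = 100 + (5/2)*114 = 100 + 285 = 385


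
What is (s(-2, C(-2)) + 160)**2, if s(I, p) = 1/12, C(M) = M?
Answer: 3690241/144 ≈ 25627.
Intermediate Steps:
s(I, p) = 1/12
(s(-2, C(-2)) + 160)**2 = (1/12 + 160)**2 = (1921/12)**2 = 3690241/144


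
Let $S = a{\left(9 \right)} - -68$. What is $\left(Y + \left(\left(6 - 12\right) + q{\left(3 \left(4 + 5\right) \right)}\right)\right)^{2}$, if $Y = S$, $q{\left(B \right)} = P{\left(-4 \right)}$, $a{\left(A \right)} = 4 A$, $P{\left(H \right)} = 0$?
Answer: $9604$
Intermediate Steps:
$S = 104$ ($S = 4 \cdot 9 - -68 = 36 + 68 = 104$)
$q{\left(B \right)} = 0$
$Y = 104$
$\left(Y + \left(\left(6 - 12\right) + q{\left(3 \left(4 + 5\right) \right)}\right)\right)^{2} = \left(104 + \left(\left(6 - 12\right) + 0\right)\right)^{2} = \left(104 + \left(-6 + 0\right)\right)^{2} = \left(104 - 6\right)^{2} = 98^{2} = 9604$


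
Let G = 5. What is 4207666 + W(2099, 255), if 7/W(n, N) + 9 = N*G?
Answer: 5326905163/1266 ≈ 4.2077e+6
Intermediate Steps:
W(n, N) = 7/(-9 + 5*N) (W(n, N) = 7/(-9 + N*5) = 7/(-9 + 5*N))
4207666 + W(2099, 255) = 4207666 + 7/(-9 + 5*255) = 4207666 + 7/(-9 + 1275) = 4207666 + 7/1266 = 5326905163/1266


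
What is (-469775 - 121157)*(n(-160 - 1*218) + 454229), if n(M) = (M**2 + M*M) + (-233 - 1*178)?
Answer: -437045034152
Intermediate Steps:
n(M) = -411 + 2*M**2 (n(M) = (M**2 + M**2) + (-233 - 178) = 2*M**2 - 411 = -411 + 2*M**2)
(-469775 - 121157)*(n(-160 - 1*218) + 454229) = (-469775 - 121157)*((-411 + 2*(-160 - 1*218)**2) + 454229) = -590932*((-411 + 2*(-160 - 218)**2) + 454229) = -590932*((-411 + 2*(-378)**2) + 454229) = -590932*((-411 + 2*142884) + 454229) = -590932*((-411 + 285768) + 454229) = -590932*(285357 + 454229) = -590932*739586 = -437045034152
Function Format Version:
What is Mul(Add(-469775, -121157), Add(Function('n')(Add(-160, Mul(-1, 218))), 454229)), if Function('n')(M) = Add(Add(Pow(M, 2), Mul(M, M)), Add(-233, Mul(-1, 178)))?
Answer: -437045034152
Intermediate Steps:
Function('n')(M) = Add(-411, Mul(2, Pow(M, 2))) (Function('n')(M) = Add(Add(Pow(M, 2), Pow(M, 2)), Add(-233, -178)) = Add(Mul(2, Pow(M, 2)), -411) = Add(-411, Mul(2, Pow(M, 2))))
Mul(Add(-469775, -121157), Add(Function('n')(Add(-160, Mul(-1, 218))), 454229)) = Mul(Add(-469775, -121157), Add(Add(-411, Mul(2, Pow(Add(-160, Mul(-1, 218)), 2))), 454229)) = Mul(-590932, Add(Add(-411, Mul(2, Pow(Add(-160, -218), 2))), 454229)) = Mul(-590932, Add(Add(-411, Mul(2, Pow(-378, 2))), 454229)) = Mul(-590932, Add(Add(-411, Mul(2, 142884)), 454229)) = Mul(-590932, Add(Add(-411, 285768), 454229)) = Mul(-590932, Add(285357, 454229)) = Mul(-590932, 739586) = -437045034152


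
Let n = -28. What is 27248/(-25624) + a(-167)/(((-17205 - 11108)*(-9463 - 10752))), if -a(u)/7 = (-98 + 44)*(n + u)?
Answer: -29994630460/28203513629 ≈ -1.0635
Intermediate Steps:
a(u) = -10584 + 378*u (a(u) = -7*(-98 + 44)*(-28 + u) = -(-378)*(-28 + u) = -7*(1512 - 54*u) = -10584 + 378*u)
27248/(-25624) + a(-167)/(((-17205 - 11108)*(-9463 - 10752))) = 27248/(-25624) + (-10584 + 378*(-167))/(((-17205 - 11108)*(-9463 - 10752))) = 27248*(-1/25624) + (-10584 - 63126)/((-28313*(-20215))) = -3406/3203 - 73710/572347295 = -3406/3203 - 73710*1/572347295 = -3406/3203 - 1134/8805343 = -29994630460/28203513629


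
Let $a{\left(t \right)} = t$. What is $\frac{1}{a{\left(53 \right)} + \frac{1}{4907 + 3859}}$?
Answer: $\frac{8766}{464599} \approx 0.018868$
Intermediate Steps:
$\frac{1}{a{\left(53 \right)} + \frac{1}{4907 + 3859}} = \frac{1}{53 + \frac{1}{4907 + 3859}} = \frac{1}{53 + \frac{1}{8766}} = \frac{1}{\frac{464599}{8766}} = \frac{8766}{464599}$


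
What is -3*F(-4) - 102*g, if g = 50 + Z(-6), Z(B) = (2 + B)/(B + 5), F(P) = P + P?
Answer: -5484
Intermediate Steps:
F(P) = 2*P
Z(B) = (2 + B)/(5 + B)
g = 54 (g = 50 + (2 - 6)/(5 - 6) = 50 - 4/(-1) = 50 - 1*(-4) = 50 + 4 = 54)
-3*F(-4) - 102*g = -6*(-4) - 102*54 = -3*(-8) - 5508 = 24 - 5508 = -5484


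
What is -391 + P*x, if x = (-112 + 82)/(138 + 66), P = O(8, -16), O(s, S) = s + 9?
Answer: -787/2 ≈ -393.50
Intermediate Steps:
O(s, S) = 9 + s
P = 17 (P = 9 + 8 = 17)
x = -5/34 (x = -30/204 = -30*1/204 = -5/34 ≈ -0.14706)
-391 + P*x = -391 + 17*(-5/34) = -391 - 5/2 = -787/2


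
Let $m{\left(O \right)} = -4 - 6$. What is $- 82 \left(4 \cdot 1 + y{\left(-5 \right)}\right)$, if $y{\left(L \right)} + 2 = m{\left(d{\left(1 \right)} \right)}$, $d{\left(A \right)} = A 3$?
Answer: $656$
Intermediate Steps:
$d{\left(A \right)} = 3 A$
$m{\left(O \right)} = -10$ ($m{\left(O \right)} = -4 - 6 = -10$)
$y{\left(L \right)} = -12$ ($y{\left(L \right)} = -2 - 10 = -12$)
$- 82 \left(4 \cdot 1 + y{\left(-5 \right)}\right) = - 82 \left(4 \cdot 1 - 12\right) = - 82 \left(4 - 12\right) = \left(-82\right) \left(-8\right) = 656$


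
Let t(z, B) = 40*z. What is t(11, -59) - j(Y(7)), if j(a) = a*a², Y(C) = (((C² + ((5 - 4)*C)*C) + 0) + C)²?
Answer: -1340095640185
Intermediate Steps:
Y(C) = (C + 2*C²)² (Y(C) = (((C² + (1*C)*C) + 0) + C)² = (((C² + C*C) + 0) + C)² = (((C² + C²) + 0) + C)² = ((2*C² + 0) + C)² = (2*C² + C)² = (C + 2*C²)²)
j(a) = a³
t(11, -59) - j(Y(7)) = 40*11 - (7²*(1 + 2*7)²)³ = 440 - (49*(1 + 14)²)³ = 440 - (49*15²)³ = 440 - (49*225)³ = 440 - 1*11025³ = 440 - 1*1340095640625 = 440 - 1340095640625 = -1340095640185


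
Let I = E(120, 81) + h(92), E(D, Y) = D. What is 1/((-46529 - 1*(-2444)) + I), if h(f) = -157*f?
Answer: -1/58409 ≈ -1.7121e-5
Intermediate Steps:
I = -14324 (I = 120 - 157*92 = 120 - 14444 = -14324)
1/((-46529 - 1*(-2444)) + I) = 1/((-46529 - 1*(-2444)) - 14324) = 1/((-46529 + 2444) - 14324) = 1/(-44085 - 14324) = 1/(-58409) = -1/58409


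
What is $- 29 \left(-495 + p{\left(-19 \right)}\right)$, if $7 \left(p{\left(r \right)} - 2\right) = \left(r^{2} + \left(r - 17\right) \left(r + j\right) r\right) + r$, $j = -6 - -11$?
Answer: $\frac{367865}{7} \approx 52552.0$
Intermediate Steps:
$j = 5$ ($j = -6 + 11 = 5$)
$p{\left(r \right)} = 2 + \frac{r}{7} + \frac{r^{2}}{7} + \frac{r \left(-17 + r\right) \left(5 + r\right)}{7}$ ($p{\left(r \right)} = 2 + \frac{\left(r^{2} + \left(r - 17\right) \left(r + 5\right) r\right) + r}{7} = 2 + \frac{\left(r^{2} + \left(-17 + r\right) \left(5 + r\right) r\right) + r}{7} = 2 + \frac{\left(r^{2} + r \left(-17 + r\right) \left(5 + r\right)\right) + r}{7} = 2 + \frac{r + r^{2} + r \left(-17 + r\right) \left(5 + r\right)}{7} = 2 + \left(\frac{r}{7} + \frac{r^{2}}{7} + \frac{r \left(-17 + r\right) \left(5 + r\right)}{7}\right) = 2 + \frac{r}{7} + \frac{r^{2}}{7} + \frac{r \left(-17 + r\right) \left(5 + r\right)}{7}$)
$- 29 \left(-495 + p{\left(-19 \right)}\right) = - 29 \left(-495 + \left(2 - -228 - \frac{11 \left(-19\right)^{2}}{7} + \frac{\left(-19\right)^{3}}{7}\right)\right) = - 29 \left(-495 + \left(2 + 228 - \frac{3971}{7} + \frac{1}{7} \left(-6859\right)\right)\right) = - 29 \left(-495 + \left(2 + 228 - \frac{3971}{7} - \frac{6859}{7}\right)\right) = - 29 \left(-495 - \frac{9220}{7}\right) = \left(-29\right) \left(- \frac{12685}{7}\right) = \frac{367865}{7}$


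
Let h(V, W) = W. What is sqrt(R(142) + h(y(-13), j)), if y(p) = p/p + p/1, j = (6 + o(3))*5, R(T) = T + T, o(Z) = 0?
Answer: sqrt(314) ≈ 17.720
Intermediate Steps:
R(T) = 2*T
j = 30 (j = (6 + 0)*5 = 6*5 = 30)
y(p) = 1 + p (y(p) = 1 + p*1 = 1 + p)
sqrt(R(142) + h(y(-13), j)) = sqrt(2*142 + 30) = sqrt(284 + 30) = sqrt(314)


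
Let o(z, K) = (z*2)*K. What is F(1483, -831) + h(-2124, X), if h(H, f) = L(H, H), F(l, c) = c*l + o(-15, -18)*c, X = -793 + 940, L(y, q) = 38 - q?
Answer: -1678951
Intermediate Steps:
o(z, K) = 2*K*z (o(z, K) = (2*z)*K = 2*K*z)
X = 147
F(l, c) = 540*c + c*l (F(l, c) = c*l + (2*(-18)*(-15))*c = c*l + 540*c = 540*c + c*l)
h(H, f) = 38 - H
F(1483, -831) + h(-2124, X) = -831*(540 + 1483) + (38 - 1*(-2124)) = -831*2023 + (38 + 2124) = -1681113 + 2162 = -1678951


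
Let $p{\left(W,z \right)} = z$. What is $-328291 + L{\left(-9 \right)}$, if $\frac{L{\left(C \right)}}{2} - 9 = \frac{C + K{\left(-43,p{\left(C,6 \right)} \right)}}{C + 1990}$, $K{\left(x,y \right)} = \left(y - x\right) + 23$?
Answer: $- \frac{92901241}{283} \approx -3.2827 \cdot 10^{5}$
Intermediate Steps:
$K{\left(x,y \right)} = 23 + y - x$
$L{\left(C \right)} = 18 + \frac{2 \left(72 + C\right)}{1990 + C}$ ($L{\left(C \right)} = 18 + 2 \frac{C + \left(23 + 6 - -43\right)}{C + 1990} = 18 + 2 \frac{C + \left(23 + 6 + 43\right)}{1990 + C} = 18 + 2 \frac{C + 72}{1990 + C} = 18 + 2 \frac{72 + C}{1990 + C} = 18 + \frac{2 \left(72 + C\right)}{1990 + C}$)
$-328291 + L{\left(-9 \right)} = -328291 + \frac{4 \left(8991 + 5 \left(-9\right)\right)}{1990 - 9} = -328291 + \frac{4 \left(8991 - 45\right)}{1981} = -328291 + 4 \cdot \frac{1}{1981} \cdot 8946 = -328291 + \frac{5112}{283} = - \frac{92901241}{283}$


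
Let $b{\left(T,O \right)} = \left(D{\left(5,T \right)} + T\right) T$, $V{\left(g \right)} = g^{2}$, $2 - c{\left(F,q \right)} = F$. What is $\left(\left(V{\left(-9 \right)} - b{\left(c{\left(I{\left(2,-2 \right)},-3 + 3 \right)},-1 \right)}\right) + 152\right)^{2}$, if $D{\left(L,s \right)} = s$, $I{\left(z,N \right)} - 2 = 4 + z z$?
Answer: $11025$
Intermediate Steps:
$I{\left(z,N \right)} = 6 + z^{2}$ ($I{\left(z,N \right)} = 2 + \left(4 + z z\right) = 2 + \left(4 + z^{2}\right) = 6 + z^{2}$)
$c{\left(F,q \right)} = 2 - F$
$b{\left(T,O \right)} = 2 T^{2}$ ($b{\left(T,O \right)} = \left(T + T\right) T = 2 T T = 2 T^{2}$)
$\left(\left(V{\left(-9 \right)} - b{\left(c{\left(I{\left(2,-2 \right)},-3 + 3 \right)},-1 \right)}\right) + 152\right)^{2} = \left(\left(\left(-9\right)^{2} - 2 \left(2 - \left(6 + 2^{2}\right)\right)^{2}\right) + 152\right)^{2} = \left(\left(81 - 2 \left(2 - \left(6 + 4\right)\right)^{2}\right) + 152\right)^{2} = \left(\left(81 - 2 \left(2 - 10\right)^{2}\right) + 152\right)^{2} = \left(\left(81 - 2 \left(-8\right)^{2}\right) + 152\right)^{2} = \left(\left(81 - 2 \cdot 64\right) + 152\right)^{2} = \left(\left(81 - 128\right) + 152\right)^{2} = \left(-47 + 152\right)^{2} = 105^{2} = 11025$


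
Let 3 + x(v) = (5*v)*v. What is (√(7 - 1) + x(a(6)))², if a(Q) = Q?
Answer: (177 + √6)² ≈ 32202.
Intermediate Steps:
x(v) = -3 + 5*v² (x(v) = -3 + (5*v)*v = -3 + 5*v²)
(√(7 - 1) + x(a(6)))² = (√(7 - 1) + (-3 + 5*6²))² = (√6 + (-3 + 5*36))² = (√6 + (-3 + 180))² = (√6 + 177)² = (177 + √6)²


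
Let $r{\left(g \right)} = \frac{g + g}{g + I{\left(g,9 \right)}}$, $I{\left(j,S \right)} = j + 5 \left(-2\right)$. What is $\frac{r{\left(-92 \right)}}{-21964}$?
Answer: $- \frac{23}{532627} \approx -4.3182 \cdot 10^{-5}$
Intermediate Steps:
$I{\left(j,S \right)} = -10 + j$ ($I{\left(j,S \right)} = j - 10 = -10 + j$)
$r{\left(g \right)} = \frac{2 g}{-10 + 2 g}$ ($r{\left(g \right)} = \frac{g + g}{g + \left(-10 + g\right)} = \frac{2 g}{-10 + 2 g}$)
$\frac{r{\left(-92 \right)}}{-21964} = \frac{\left(-92\right) \frac{1}{-5 - 92}}{-21964} = - \frac{92}{-97} \left(- \frac{1}{21964}\right) = \left(-92\right) \left(- \frac{1}{97}\right) \left(- \frac{1}{21964}\right) = \frac{92}{97} \left(- \frac{1}{21964}\right) = - \frac{23}{532627}$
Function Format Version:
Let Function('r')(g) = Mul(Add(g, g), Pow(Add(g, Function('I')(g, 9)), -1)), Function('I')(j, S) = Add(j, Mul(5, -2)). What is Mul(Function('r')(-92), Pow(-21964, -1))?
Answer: Rational(-23, 532627) ≈ -4.3182e-5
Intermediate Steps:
Function('I')(j, S) = Add(-10, j) (Function('I')(j, S) = Add(j, -10) = Add(-10, j))
Function('r')(g) = Mul(2, g, Pow(Add(-10, Mul(2, g)), -1)) (Function('r')(g) = Mul(Add(g, g), Pow(Add(g, Add(-10, g)), -1)) = Mul(Mul(2, g), Pow(Add(-10, Mul(2, g)), -1)) = Mul(2, g, Pow(Add(-10, Mul(2, g)), -1)))
Mul(Function('r')(-92), Pow(-21964, -1)) = Mul(Mul(-92, Pow(Add(-5, -92), -1)), Pow(-21964, -1)) = Mul(Mul(-92, Pow(-97, -1)), Rational(-1, 21964)) = Mul(Mul(-92, Rational(-1, 97)), Rational(-1, 21964)) = Mul(Rational(92, 97), Rational(-1, 21964)) = Rational(-23, 532627)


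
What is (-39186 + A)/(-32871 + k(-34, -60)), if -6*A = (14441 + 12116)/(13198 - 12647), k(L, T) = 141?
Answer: 129575473/108205380 ≈ 1.1975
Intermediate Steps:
A = -26557/3306 (A = -(14441 + 12116)/(6*(13198 - 12647)) = -26557/(6*551) = -1/6*26557/551 = -26557/3306 ≈ -8.0330)
(-39186 + A)/(-32871 + k(-34, -60)) = (-39186 - 26557/3306)/(-32871 + 141) = -129575473/3306/(-32730) = -129575473/3306*(-1/32730) = 129575473/108205380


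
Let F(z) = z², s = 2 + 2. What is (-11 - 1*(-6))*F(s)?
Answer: -80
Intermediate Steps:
s = 4
(-11 - 1*(-6))*F(s) = (-11 - 1*(-6))*4² = (-11 + 6)*16 = -5*16 = -80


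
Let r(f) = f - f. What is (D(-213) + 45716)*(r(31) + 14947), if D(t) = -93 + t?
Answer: 678743270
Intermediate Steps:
r(f) = 0
(D(-213) + 45716)*(r(31) + 14947) = ((-93 - 213) + 45716)*(0 + 14947) = (-306 + 45716)*14947 = 45410*14947 = 678743270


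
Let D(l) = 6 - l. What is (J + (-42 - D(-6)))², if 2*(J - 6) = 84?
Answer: 36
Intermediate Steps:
J = 48 (J = 6 + (½)*84 = 6 + 42 = 48)
(J + (-42 - D(-6)))² = (48 + (-42 - (6 - 1*(-6))))² = (48 + (-42 - (6 + 6)))² = (48 + (-42 - 1*12))² = (48 + (-42 - 12))² = (48 - 54)² = (-6)² = 36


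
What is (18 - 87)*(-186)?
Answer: 12834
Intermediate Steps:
(18 - 87)*(-186) = -69*(-186) = 12834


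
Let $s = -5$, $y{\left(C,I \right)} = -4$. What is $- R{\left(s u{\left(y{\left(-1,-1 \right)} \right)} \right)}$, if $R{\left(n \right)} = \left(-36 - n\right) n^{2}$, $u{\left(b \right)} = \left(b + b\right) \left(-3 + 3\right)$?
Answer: $0$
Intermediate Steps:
$u{\left(b \right)} = 0$ ($u{\left(b \right)} = 2 b 0 = 0$)
$R{\left(n \right)} = n^{2} \left(-36 - n\right)$
$- R{\left(s u{\left(y{\left(-1,-1 \right)} \right)} \right)} = - \left(\left(-5\right) 0\right)^{2} \left(-36 - \left(-5\right) 0\right) = - 0^{2} \left(-36 - 0\right) = - 0 \left(-36 + 0\right) = - 0 \left(-36\right) = \left(-1\right) 0 = 0$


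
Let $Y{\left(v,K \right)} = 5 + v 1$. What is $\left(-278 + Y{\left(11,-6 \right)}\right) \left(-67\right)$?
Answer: $17554$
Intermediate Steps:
$Y{\left(v,K \right)} = 5 + v$
$\left(-278 + Y{\left(11,-6 \right)}\right) \left(-67\right) = \left(-278 + \left(5 + 11\right)\right) \left(-67\right) = \left(-278 + 16\right) \left(-67\right) = \left(-262\right) \left(-67\right) = 17554$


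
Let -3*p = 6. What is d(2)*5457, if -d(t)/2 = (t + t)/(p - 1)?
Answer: 14552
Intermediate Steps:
p = -2 (p = -⅓*6 = -2)
d(t) = 4*t/3 (d(t) = -2*(t + t)/(-2 - 1) = -2*2*t/(-3) = -2*2*t*(-1)/3 = -(-4)*t/3 = 4*t/3)
d(2)*5457 = ((4/3)*2)*5457 = (8/3)*5457 = 14552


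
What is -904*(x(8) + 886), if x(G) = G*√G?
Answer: -800944 - 14464*√2 ≈ -8.2140e+5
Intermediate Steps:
x(G) = G^(3/2)
-904*(x(8) + 886) = -904*(8^(3/2) + 886) = -904*(16*√2 + 886) = -904*(886 + 16*√2) = -800944 - 14464*√2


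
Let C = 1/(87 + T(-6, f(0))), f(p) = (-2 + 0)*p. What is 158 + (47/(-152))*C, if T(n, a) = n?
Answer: 1945249/12312 ≈ 158.00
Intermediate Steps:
f(p) = -2*p
C = 1/81 (C = 1/(87 - 6) = 1/81 ≈ 0.012346)
158 + (47/(-152))*C = 158 + (47/(-152))*(1/81) = 158 + (47*(-1/152))*(1/81) = 158 - 47/152*1/81 = 158 - 47/12312 = 1945249/12312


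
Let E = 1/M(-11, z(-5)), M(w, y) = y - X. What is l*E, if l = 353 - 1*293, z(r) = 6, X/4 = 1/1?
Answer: 30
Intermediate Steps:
X = 4 (X = 4/1 = 4*1 = 4)
M(w, y) = -4 + y (M(w, y) = y - 1*4 = y - 4 = -4 + y)
E = 1/2 (E = 1/(-4 + 6) = 1/2 ≈ 0.50000)
l = 60 (l = 353 - 293 = 60)
l*E = 60*(1/2) = 30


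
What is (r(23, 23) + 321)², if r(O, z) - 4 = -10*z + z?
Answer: 13924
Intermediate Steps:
r(O, z) = 4 - 9*z (r(O, z) = 4 + (-10*z + z) = 4 - 9*z)
(r(23, 23) + 321)² = ((4 - 9*23) + 321)² = ((4 - 207) + 321)² = (-203 + 321)² = 118² = 13924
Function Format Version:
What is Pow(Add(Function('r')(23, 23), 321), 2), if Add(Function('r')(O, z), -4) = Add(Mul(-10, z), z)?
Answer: 13924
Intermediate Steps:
Function('r')(O, z) = Add(4, Mul(-9, z)) (Function('r')(O, z) = Add(4, Add(Mul(-10, z), z)) = Add(4, Mul(-9, z)))
Pow(Add(Function('r')(23, 23), 321), 2) = Pow(Add(Add(4, Mul(-9, 23)), 321), 2) = Pow(Add(Add(4, -207), 321), 2) = Pow(Add(-203, 321), 2) = Pow(118, 2) = 13924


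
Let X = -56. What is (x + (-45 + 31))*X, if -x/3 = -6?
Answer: -224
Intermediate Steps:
x = 18 (x = -3*(-6) = 18)
(x + (-45 + 31))*X = (18 + (-45 + 31))*(-56) = (18 - 14)*(-56) = 4*(-56) = -224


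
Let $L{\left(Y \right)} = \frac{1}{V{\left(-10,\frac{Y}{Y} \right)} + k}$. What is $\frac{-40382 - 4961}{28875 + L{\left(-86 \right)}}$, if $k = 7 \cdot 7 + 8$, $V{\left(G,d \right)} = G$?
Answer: $- \frac{2131121}{1357126} \approx -1.5703$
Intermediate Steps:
$k = 57$ ($k = 49 + 8 = 57$)
$L{\left(Y \right)} = \frac{1}{47}$ ($L{\left(Y \right)} = \frac{1}{-10 + 57} = \frac{1}{47}$)
$\frac{-40382 - 4961}{28875 + L{\left(-86 \right)}} = \frac{-40382 - 4961}{28875 + \frac{1}{47}} = - \frac{45343}{\frac{1357126}{47}} = \left(-45343\right) \frac{47}{1357126} = - \frac{2131121}{1357126}$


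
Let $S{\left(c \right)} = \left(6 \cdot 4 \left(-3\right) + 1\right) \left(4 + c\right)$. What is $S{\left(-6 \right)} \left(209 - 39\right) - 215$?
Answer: $23925$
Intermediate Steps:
$S{\left(c \right)} = -284 - 71 c$ ($S{\left(c \right)} = \left(24 \left(-3\right) + 1\right) \left(4 + c\right) = \left(-72 + 1\right) \left(4 + c\right) = - 71 \left(4 + c\right) = -284 - 71 c$)
$S{\left(-6 \right)} \left(209 - 39\right) - 215 = \left(-284 - -426\right) \left(209 - 39\right) - 215 = \left(-284 + 426\right) 170 - 215 = 142 \cdot 170 - 215 = 24140 - 215 = 23925$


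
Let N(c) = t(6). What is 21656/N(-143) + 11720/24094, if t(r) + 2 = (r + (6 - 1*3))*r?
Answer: 65298638/156611 ≈ 416.95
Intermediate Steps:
t(r) = -2 + r*(3 + r) (t(r) = -2 + (r + (6 - 1*3))*r = -2 + (r + (6 - 3))*r = -2 + (r + 3)*r = -2 + (3 + r)*r = -2 + r*(3 + r))
N(c) = 52 (N(c) = -2 + 6² + 3*6 = -2 + 36 + 18 = 52)
21656/N(-143) + 11720/24094 = 21656/52 + 11720/24094 = 21656*(1/52) + 11720*(1/24094) = 5414/13 + 5860/12047 = 65298638/156611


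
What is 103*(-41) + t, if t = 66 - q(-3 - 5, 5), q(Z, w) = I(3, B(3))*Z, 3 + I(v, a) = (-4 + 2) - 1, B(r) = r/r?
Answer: -4205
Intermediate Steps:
B(r) = 1
I(v, a) = -6 (I(v, a) = -3 + ((-4 + 2) - 1) = -3 + (-2 - 1) = -3 - 3 = -6)
q(Z, w) = -6*Z
t = 18 (t = 66 - (-6)*(-3 - 5) = 66 - (-6)*(-8) = 66 - 1*48 = 66 - 48 = 18)
103*(-41) + t = 103*(-41) + 18 = -4223 + 18 = -4205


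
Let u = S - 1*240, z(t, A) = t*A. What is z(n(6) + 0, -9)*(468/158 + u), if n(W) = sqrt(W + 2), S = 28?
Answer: 297252*sqrt(2)/79 ≈ 5321.2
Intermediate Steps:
n(W) = sqrt(2 + W)
z(t, A) = A*t
u = -212 (u = 28 - 1*240 = 28 - 240 = -212)
z(n(6) + 0, -9)*(468/158 + u) = (-9*(sqrt(2 + 6) + 0))*(468/158 - 212) = (-9*(sqrt(8) + 0))*(468*(1/158) - 212) = (-9*(2*sqrt(2) + 0))*(234/79 - 212) = -18*sqrt(2)*(-16514/79) = 297252*sqrt(2)/79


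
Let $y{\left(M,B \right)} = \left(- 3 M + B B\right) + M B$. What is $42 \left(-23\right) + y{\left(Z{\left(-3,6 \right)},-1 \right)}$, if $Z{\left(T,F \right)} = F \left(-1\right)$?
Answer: $-941$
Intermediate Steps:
$Z{\left(T,F \right)} = - F$
$y{\left(M,B \right)} = B^{2} - 3 M + B M$ ($y{\left(M,B \right)} = \left(- 3 M + B^{2}\right) + B M = \left(B^{2} - 3 M\right) + B M = B^{2} - 3 M + B M$)
$42 \left(-23\right) + y{\left(Z{\left(-3,6 \right)},-1 \right)} = 42 \left(-23\right) - \left(-1 - 6 + 3 \left(-1\right) 6\right) = -966 - -25 = -966 + \left(1 + 18 + 6\right) = -966 + 25 = -941$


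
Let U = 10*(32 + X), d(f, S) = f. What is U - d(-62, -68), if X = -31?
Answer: 72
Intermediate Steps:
U = 10 (U = 10*(32 - 31) = 10*1 = 10)
U - d(-62, -68) = 10 - 1*(-62) = 10 + 62 = 72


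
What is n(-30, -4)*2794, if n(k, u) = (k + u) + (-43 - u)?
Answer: -203962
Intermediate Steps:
n(k, u) = -43 + k
n(-30, -4)*2794 = (-43 - 30)*2794 = -73*2794 = -203962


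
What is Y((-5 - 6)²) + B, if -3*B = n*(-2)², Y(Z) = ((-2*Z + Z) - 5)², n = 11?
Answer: 47584/3 ≈ 15861.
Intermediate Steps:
Y(Z) = (-5 - Z)² (Y(Z) = (-Z - 5)² = (-5 - Z)²)
B = -44/3 (B = -11*(-2)²/3 = -11*4/3 = -⅓*44 = -44/3 ≈ -14.667)
Y((-5 - 6)²) + B = (5 + (-5 - 6)²)² - 44/3 = (5 + (-11)²)² - 44/3 = (5 + 121)² - 44/3 = 126² - 44/3 = 15876 - 44/3 = 47584/3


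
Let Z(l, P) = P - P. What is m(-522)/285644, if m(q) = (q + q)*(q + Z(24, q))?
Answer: 136242/71411 ≈ 1.9079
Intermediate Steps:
Z(l, P) = 0
m(q) = 2*q² (m(q) = (q + q)*(q + 0) = (2*q)*q = 2*q²)
m(-522)/285644 = (2*(-522)²)/285644 = (2*272484)*(1/285644) = 544968*(1/285644) = 136242/71411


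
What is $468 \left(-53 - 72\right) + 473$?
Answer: $-58027$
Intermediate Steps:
$468 \left(-53 - 72\right) + 473 = 468 \left(-125\right) + 473 = -58500 + 473 = -58027$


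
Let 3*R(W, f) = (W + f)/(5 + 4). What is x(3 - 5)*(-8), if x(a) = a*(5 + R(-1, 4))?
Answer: 736/9 ≈ 81.778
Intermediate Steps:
R(W, f) = W/27 + f/27 (R(W, f) = ((W + f)/(5 + 4))/3 = ((W + f)/9)/3 = ((W + f)*(⅑))/3 = (W/9 + f/9)/3 = W/27 + f/27)
x(a) = 46*a/9 (x(a) = a*(5 + ((1/27)*(-1) + (1/27)*4)) = a*(5 + (-1/27 + 4/27)) = a*(5 + ⅑) = a*(46/9) = 46*a/9)
x(3 - 5)*(-8) = (46*(3 - 5)/9)*(-8) = ((46/9)*(-2))*(-8) = -92/9*(-8) = 736/9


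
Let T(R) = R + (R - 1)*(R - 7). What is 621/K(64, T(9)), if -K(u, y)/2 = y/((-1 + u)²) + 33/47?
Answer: -115843203/264304 ≈ -438.30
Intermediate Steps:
T(R) = R + (-1 + R)*(-7 + R)
K(u, y) = -66/47 - 2*y/(-1 + u)² (K(u, y) = -2*(y/((-1 + u)²) + 33/47) = -2*(y/(-1 + u)² + 33*(1/47)) = -2*(y/(-1 + u)² + 33/47) = -2*(33/47 + y/(-1 + u)²) = -66/47 - 2*y/(-1 + u)²)
621/K(64, T(9)) = 621/(-66/47 - 2*(7 + 9² - 7*9)/(-1 + 64)²) = 621/(-66/47 - 2*(7 + 81 - 63)/63²) = 621/(-66/47 - 2*25*1/3969) = 621/(-66/47 - 50/3969) = 621/(-264304/186543) = 621*(-186543/264304) = -115843203/264304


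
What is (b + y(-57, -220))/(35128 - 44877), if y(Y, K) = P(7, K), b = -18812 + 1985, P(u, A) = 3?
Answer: 16824/9749 ≈ 1.7257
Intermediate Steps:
b = -16827
y(Y, K) = 3
(b + y(-57, -220))/(35128 - 44877) = (-16827 + 3)/(35128 - 44877) = -16824/(-9749) = -16824*(-1/9749) = 16824/9749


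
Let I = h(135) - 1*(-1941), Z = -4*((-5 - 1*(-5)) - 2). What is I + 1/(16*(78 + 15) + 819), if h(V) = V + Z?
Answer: 4807789/2307 ≈ 2084.0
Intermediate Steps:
Z = 8 (Z = -4*((-5 + 5) - 2) = -4*(0 - 2) = -4*(-2) = 8)
h(V) = 8 + V (h(V) = V + 8 = 8 + V)
I = 2084 (I = (8 + 135) - 1*(-1941) = 143 + 1941 = 2084)
I + 1/(16*(78 + 15) + 819) = 2084 + 1/(16*(78 + 15) + 819) = 2084 + 1/(16*93 + 819) = 2084 + 1/(1488 + 819) = 2084 + 1/2307 = 4807789/2307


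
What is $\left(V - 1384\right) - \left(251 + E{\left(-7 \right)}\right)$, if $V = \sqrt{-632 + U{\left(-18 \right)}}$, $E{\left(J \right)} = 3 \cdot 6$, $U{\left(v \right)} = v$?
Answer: $-1653 + 5 i \sqrt{26} \approx -1653.0 + 25.495 i$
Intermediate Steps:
$E{\left(J \right)} = 18$
$V = 5 i \sqrt{26}$ ($V = \sqrt{-632 - 18} = \sqrt{-650} = 5 i \sqrt{26} \approx 25.495 i$)
$\left(V - 1384\right) - \left(251 + E{\left(-7 \right)}\right) = \left(5 i \sqrt{26} - 1384\right) + \left(\left(104 - 355\right) - 18\right) = \left(-1384 + 5 i \sqrt{26}\right) + \left(\left(104 - 355\right) - 18\right) = \left(-1384 + 5 i \sqrt{26}\right) - 269 = -1653 + 5 i \sqrt{26}$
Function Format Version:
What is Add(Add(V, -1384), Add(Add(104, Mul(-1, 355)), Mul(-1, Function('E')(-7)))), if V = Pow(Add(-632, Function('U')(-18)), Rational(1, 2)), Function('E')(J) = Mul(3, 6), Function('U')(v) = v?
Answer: Add(-1653, Mul(5, I, Pow(26, Rational(1, 2)))) ≈ Add(-1653.0, Mul(25.495, I))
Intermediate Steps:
Function('E')(J) = 18
V = Mul(5, I, Pow(26, Rational(1, 2))) (V = Pow(Add(-632, -18), Rational(1, 2)) = Pow(-650, Rational(1, 2)) = Mul(5, I, Pow(26, Rational(1, 2))) ≈ Mul(25.495, I))
Add(Add(V, -1384), Add(Add(104, Mul(-1, 355)), Mul(-1, Function('E')(-7)))) = Add(Add(Mul(5, I, Pow(26, Rational(1, 2))), -1384), Add(Add(104, Mul(-1, 355)), Mul(-1, 18))) = Add(Add(-1384, Mul(5, I, Pow(26, Rational(1, 2)))), Add(Add(104, -355), -18)) = Add(Add(-1384, Mul(5, I, Pow(26, Rational(1, 2)))), Add(-251, -18)) = Add(Add(-1384, Mul(5, I, Pow(26, Rational(1, 2)))), -269) = Add(-1653, Mul(5, I, Pow(26, Rational(1, 2))))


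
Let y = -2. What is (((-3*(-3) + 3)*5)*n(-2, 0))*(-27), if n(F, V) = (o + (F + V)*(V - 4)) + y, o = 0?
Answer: -9720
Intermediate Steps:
n(F, V) = -2 + (-4 + V)*(F + V) (n(F, V) = (0 + (F + V)*(V - 4)) - 2 = (0 + (F + V)*(-4 + V)) - 2 = (0 + (-4 + V)*(F + V)) - 2 = (-4 + V)*(F + V) - 2 = -2 + (-4 + V)*(F + V))
(((-3*(-3) + 3)*5)*n(-2, 0))*(-27) = (((-3*(-3) + 3)*5)*(-2 + 0**2 - 4*(-2) - 4*0 - 2*0))*(-27) = (((9 + 3)*5)*(-2 + 0 + 8 + 0 + 0))*(-27) = ((12*5)*6)*(-27) = (60*6)*(-27) = 360*(-27) = -9720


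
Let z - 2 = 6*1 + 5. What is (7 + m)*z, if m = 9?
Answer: 208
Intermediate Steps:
z = 13 (z = 2 + (6*1 + 5) = 2 + (6 + 5) = 2 + 11 = 13)
(7 + m)*z = (7 + 9)*13 = 16*13 = 208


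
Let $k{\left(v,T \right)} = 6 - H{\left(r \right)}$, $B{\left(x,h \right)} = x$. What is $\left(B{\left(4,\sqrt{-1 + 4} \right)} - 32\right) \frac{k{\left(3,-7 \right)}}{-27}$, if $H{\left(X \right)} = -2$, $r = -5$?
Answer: $\frac{224}{27} \approx 8.2963$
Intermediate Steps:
$k{\left(v,T \right)} = 8$ ($k{\left(v,T \right)} = 6 - -2 = 6 + 2 = 8$)
$\left(B{\left(4,\sqrt{-1 + 4} \right)} - 32\right) \frac{k{\left(3,-7 \right)}}{-27} = \left(4 - 32\right) \frac{8}{-27} = - 28 \cdot 8 \left(- \frac{1}{27}\right) = \left(-28\right) \left(- \frac{8}{27}\right) = \frac{224}{27}$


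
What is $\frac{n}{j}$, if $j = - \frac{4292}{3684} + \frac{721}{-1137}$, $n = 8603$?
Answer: $- \frac{1000984859}{209338} \approx -4781.7$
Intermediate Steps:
$j = - \frac{209338}{116353}$ ($j = \left(-4292\right) \frac{1}{3684} + 721 \left(- \frac{1}{1137}\right) = - \frac{1073}{921} - \frac{721}{1137} = - \frac{209338}{116353} \approx -1.7992$)
$\frac{n}{j} = \frac{8603}{- \frac{209338}{116353}} = 8603 \left(- \frac{116353}{209338}\right) = - \frac{1000984859}{209338}$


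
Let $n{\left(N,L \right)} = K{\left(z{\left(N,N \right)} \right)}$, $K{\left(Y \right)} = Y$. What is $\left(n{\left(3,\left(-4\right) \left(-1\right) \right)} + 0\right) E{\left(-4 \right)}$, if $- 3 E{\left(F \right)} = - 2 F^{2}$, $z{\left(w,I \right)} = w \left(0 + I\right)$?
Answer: $96$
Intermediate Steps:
$z{\left(w,I \right)} = I w$ ($z{\left(w,I \right)} = w I = I w$)
$E{\left(F \right)} = \frac{2 F^{2}}{3}$ ($E{\left(F \right)} = - \frac{\left(-2\right) F^{2}}{3} = \frac{2 F^{2}}{3}$)
$n{\left(N,L \right)} = N^{2}$ ($n{\left(N,L \right)} = N N = N^{2}$)
$\left(n{\left(3,\left(-4\right) \left(-1\right) \right)} + 0\right) E{\left(-4 \right)} = \left(3^{2} + 0\right) \frac{2 \left(-4\right)^{2}}{3} = \left(9 + 0\right) \frac{2}{3} \cdot 16 = 9 \cdot \frac{32}{3} = 96$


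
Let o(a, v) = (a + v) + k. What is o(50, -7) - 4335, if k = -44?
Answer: -4336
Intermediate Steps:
o(a, v) = -44 + a + v (o(a, v) = (a + v) - 44 = -44 + a + v)
o(50, -7) - 4335 = (-44 + 50 - 7) - 4335 = -1 - 4335 = -4336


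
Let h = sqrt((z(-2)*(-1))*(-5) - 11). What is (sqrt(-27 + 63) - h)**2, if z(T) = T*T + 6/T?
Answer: (6 - I*sqrt(6))**2 ≈ 30.0 - 29.394*I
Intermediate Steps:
z(T) = T**2 + 6/T
h = I*sqrt(6) (h = sqrt((((6 + (-2)**3)/(-2))*(-1))*(-5) - 11) = sqrt((-(6 - 8)/2*(-1))*(-5) - 11) = sqrt((-1/2*(-2)*(-1))*(-5) - 11) = sqrt((1*(-1))*(-5) - 11) = sqrt(-1*(-5) - 11) = sqrt(5 - 11) = sqrt(-6) = I*sqrt(6) ≈ 2.4495*I)
(sqrt(-27 + 63) - h)**2 = (sqrt(-27 + 63) - I*sqrt(6))**2 = (sqrt(36) - I*sqrt(6))**2 = (6 - I*sqrt(6))**2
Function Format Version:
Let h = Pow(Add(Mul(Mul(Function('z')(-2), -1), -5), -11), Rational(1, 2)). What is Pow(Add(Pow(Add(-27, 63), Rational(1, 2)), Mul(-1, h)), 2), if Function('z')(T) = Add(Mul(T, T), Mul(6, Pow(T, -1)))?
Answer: Pow(Add(6, Mul(-1, I, Pow(6, Rational(1, 2)))), 2) ≈ Add(30.000, Mul(-29.394, I))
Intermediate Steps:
Function('z')(T) = Add(Pow(T, 2), Mul(6, Pow(T, -1)))
h = Mul(I, Pow(6, Rational(1, 2))) (h = Pow(Add(Mul(Mul(Mul(Pow(-2, -1), Add(6, Pow(-2, 3))), -1), -5), -11), Rational(1, 2)) = Pow(Add(Mul(Mul(Mul(Rational(-1, 2), Add(6, -8)), -1), -5), -11), Rational(1, 2)) = Pow(Add(Mul(Mul(Mul(Rational(-1, 2), -2), -1), -5), -11), Rational(1, 2)) = Pow(Add(Mul(Mul(1, -1), -5), -11), Rational(1, 2)) = Pow(Add(Mul(-1, -5), -11), Rational(1, 2)) = Pow(Add(5, -11), Rational(1, 2)) = Pow(-6, Rational(1, 2)) = Mul(I, Pow(6, Rational(1, 2))) ≈ Mul(2.4495, I))
Pow(Add(Pow(Add(-27, 63), Rational(1, 2)), Mul(-1, h)), 2) = Pow(Add(Pow(Add(-27, 63), Rational(1, 2)), Mul(-1, Mul(I, Pow(6, Rational(1, 2))))), 2) = Pow(Add(Pow(36, Rational(1, 2)), Mul(-1, I, Pow(6, Rational(1, 2)))), 2) = Pow(Add(6, Mul(-1, I, Pow(6, Rational(1, 2)))), 2)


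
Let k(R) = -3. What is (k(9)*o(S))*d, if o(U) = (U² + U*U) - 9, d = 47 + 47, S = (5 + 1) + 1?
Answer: -25098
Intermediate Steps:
S = 7 (S = 6 + 1 = 7)
d = 94
o(U) = -9 + 2*U² (o(U) = (U² + U²) - 9 = 2*U² - 9 = -9 + 2*U²)
(k(9)*o(S))*d = -3*(-9 + 2*7²)*94 = -3*(-9 + 2*49)*94 = -3*(-9 + 98)*94 = -3*89*94 = -267*94 = -25098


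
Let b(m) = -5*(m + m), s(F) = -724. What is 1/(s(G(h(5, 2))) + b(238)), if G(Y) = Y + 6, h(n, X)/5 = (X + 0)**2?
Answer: -1/3104 ≈ -0.00032216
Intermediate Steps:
h(n, X) = 5*X**2 (h(n, X) = 5*(X + 0)**2 = 5*X**2)
G(Y) = 6 + Y
b(m) = -10*m
1/(s(G(h(5, 2))) + b(238)) = 1/(-724 - 10*238) = 1/(-724 - 2380) = 1/(-3104) = -1/3104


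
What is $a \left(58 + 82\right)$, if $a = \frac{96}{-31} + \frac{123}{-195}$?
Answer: $- \frac{210308}{403} \approx -521.86$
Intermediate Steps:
$a = - \frac{7511}{2015}$ ($a = 96 \left(- \frac{1}{31}\right) + 123 \left(- \frac{1}{195}\right) = - \frac{96}{31} - \frac{41}{65} = - \frac{7511}{2015} \approx -3.7275$)
$a \left(58 + 82\right) = - \frac{7511 \left(58 + 82\right)}{2015} = \left(- \frac{7511}{2015}\right) 140 = - \frac{210308}{403}$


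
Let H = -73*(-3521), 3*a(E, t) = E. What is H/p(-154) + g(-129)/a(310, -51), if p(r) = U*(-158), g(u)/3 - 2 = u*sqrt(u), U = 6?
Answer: -39831583/146940 - 1161*I*sqrt(129)/310 ≈ -271.07 - 42.537*I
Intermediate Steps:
a(E, t) = E/3
g(u) = 6 + 3*u**(3/2) (g(u) = 6 + 3*(u*sqrt(u)) = 6 + 3*u**(3/2))
H = 257033
p(r) = -948 (p(r) = 6*(-158) = -948)
H/p(-154) + g(-129)/a(310, -51) = 257033/(-948) + (6 + 3*(-129)**(3/2))/(((1/3)*310)) = 257033*(-1/948) + (6 + 3*(-129*I*sqrt(129)))/(310/3) = -257033/948 + (6 - 387*I*sqrt(129))*(3/310) = -257033/948 + (9/155 - 1161*I*sqrt(129)/310) = -39831583/146940 - 1161*I*sqrt(129)/310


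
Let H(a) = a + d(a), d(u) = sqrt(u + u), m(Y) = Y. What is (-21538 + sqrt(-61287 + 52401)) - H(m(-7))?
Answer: -21531 + I*sqrt(8886) - I*sqrt(14) ≈ -21531.0 + 90.524*I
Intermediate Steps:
d(u) = sqrt(2)*sqrt(u) (d(u) = sqrt(2*u) = sqrt(2)*sqrt(u))
H(a) = a + sqrt(2)*sqrt(a)
(-21538 + sqrt(-61287 + 52401)) - H(m(-7)) = (-21538 + sqrt(-61287 + 52401)) - (-7 + sqrt(2)*sqrt(-7)) = (-21538 + sqrt(-8886)) - (-7 + sqrt(2)*(I*sqrt(7))) = (-21538 + I*sqrt(8886)) - (-7 + I*sqrt(14)) = (-21538 + I*sqrt(8886)) + (7 - I*sqrt(14)) = -21531 + I*sqrt(8886) - I*sqrt(14)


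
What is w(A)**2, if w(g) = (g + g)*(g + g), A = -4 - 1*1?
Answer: 10000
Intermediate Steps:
A = -5 (A = -4 - 1 = -5)
w(g) = 4*g**2 (w(g) = (2*g)*(2*g) = 4*g**2)
w(A)**2 = (4*(-5)**2)**2 = (4*25)**2 = 100**2 = 10000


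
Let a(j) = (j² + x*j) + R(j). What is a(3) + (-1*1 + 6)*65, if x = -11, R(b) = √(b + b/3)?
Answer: 303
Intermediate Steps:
R(b) = 2*√3*√b/3 (R(b) = √(b + b*(⅓)) = √(b + b/3) = √(4*b/3) = 2*√3*√b/3)
a(j) = j² - 11*j + 2*√3*√j/3 (a(j) = (j² - 11*j) + 2*√3*√j/3 = j² - 11*j + 2*√3*√j/3)
a(3) + (-1*1 + 6)*65 = (3² - 11*3 + 2*√3*√3/3) + (-1*1 + 6)*65 = (9 - 33 + 2) + (-1 + 6)*65 = -22 + 5*65 = -22 + 325 = 303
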